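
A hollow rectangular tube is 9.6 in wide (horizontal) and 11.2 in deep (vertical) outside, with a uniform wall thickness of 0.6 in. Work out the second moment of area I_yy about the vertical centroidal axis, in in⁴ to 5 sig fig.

I_yy ≈ 331.83 in⁴

Decompose the section into non-overlapping parts with the origin at the bottom-left of its bounding rectangle.
Outer rectangle: 9.6 × 11.2, A = 107.52 in², x = 4.8 in, Ī = 825.7536 in⁴.
Inner void (subtracted): 8.4 × 10, A = 84 in², x = 4.8 in, Ī = 493.92 in⁴.
By symmetry the centroid is at mid-width, x̄ = 4.8 in.
All pieces are centred on the vertical centroidal axis, so I = ΣĪ (holes subtracted) = 331.8336 in⁴.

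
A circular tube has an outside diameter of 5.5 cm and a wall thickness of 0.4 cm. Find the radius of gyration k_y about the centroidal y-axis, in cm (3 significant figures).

Break the section into simple shapes (no overlaps), measuring from the bottom-left corner of the bounding box.
Outer circle: ⌀5.5, A = 23.758 cm², x = 2.75 cm, Ī = 44.918 cm⁴.
Bore (subtracted): ⌀4.7, A = 17.349 cm², x = 2.75 cm, Ī = 23.953 cm⁴.
By symmetry the centroid is at mid-width, x̄ = 2.75 cm.
All pieces are centred on the centroidal y-axis, so I = ΣĪ (holes subtracted) = 20.965 cm⁴.
Radius of gyration: k = √(I/A) = √(20.965 / 6.4088) = 1.8087 cm.

k_y ≈ 1.81 cm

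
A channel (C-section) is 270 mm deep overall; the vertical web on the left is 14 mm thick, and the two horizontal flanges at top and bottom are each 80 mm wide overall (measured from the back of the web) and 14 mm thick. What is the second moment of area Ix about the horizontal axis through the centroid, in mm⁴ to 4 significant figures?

Ix ≈ 5.327 × 10⁷ mm⁴

Decompose the section into non-overlapping parts with the origin at the bottom-left of its bounding rectangle.
Web: 14 × 270, A = 3 780 mm², y = 135 mm, Ī = 22 963 500 mm⁴.
Top flange (beyond web): 66 × 14, A = 924 mm², y = 263 mm, Ī = 15 092 mm⁴.
Bottom flange (beyond web): 66 × 14, A = 924 mm², y = 7 mm, Ī = 15 092 mm⁴.
By symmetry the centroid is at mid-height, ȳ = 135 mm.
Transfer each piece to the horizontal axis through the centroid using Ī + A·d² with d = y − 135:
  web: d = 0 mm → contributes +22 963 500 mm⁴
  top flange (beyond web): d = 128 mm → contributes +15 153 908 mm⁴
  bottom flange (beyond web): d = -128 mm → contributes +15 153 908 mm⁴
Total I = 53 271 316 mm⁴.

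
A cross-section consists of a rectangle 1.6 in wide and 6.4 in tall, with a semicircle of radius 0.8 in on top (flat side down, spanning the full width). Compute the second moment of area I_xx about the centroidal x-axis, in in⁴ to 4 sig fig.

I_xx ≈ 46.47 in⁴

Split into non-overlapping primitives; take the origin at the lower-left of the bounding box.
Rectangular body: 1.6 × 6.4, A = 10.24 in², y = 3.2 in, Ī = 34.9525 in⁴.
Semicircular cap: semicircle r = 0.8, A = 1.00531 in², y = 6.73953 in, Ī = 0.0449565 in⁴.
Centroid: ȳ = ΣA·y / ΣA = 3.51643 in.
Transfer each piece to the centroidal x-axis using Ī + A·d² with d = y − 3.51643:
  rectangular body: d = -0.316427 in → contributes +35.9778 in⁴
  semicircular cap: d = 3.2231 in → contributes +10.4885 in⁴
Total I = 46.4663 in⁴.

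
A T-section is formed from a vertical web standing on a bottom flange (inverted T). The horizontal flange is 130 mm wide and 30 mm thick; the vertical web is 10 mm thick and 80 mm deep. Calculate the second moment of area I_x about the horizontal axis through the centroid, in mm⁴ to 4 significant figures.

Treat the section as a set of non-overlapping primitives; coordinates are from the bounding-box lower-left.
Flange: 130 × 30, A = 3 900 mm², y = 15 mm, Ī = 292 500 mm⁴.
Web: 10 × 80, A = 800 mm², y = 70 mm, Ī = 426 667 mm⁴.
Centroid: ȳ = ΣA·y / ΣA = 24.3617 mm.
Transfer each piece to the horizontal axis through the centroid using Ī + A·d² with d = y − 24.3617:
  flange: d = -9.3617 mm → contributes +634 302 mm⁴
  web: d = 45.6383 mm → contributes +2 092 950 mm⁴
Total I = 2 727 252 mm⁴.

I_x ≈ 2.727 × 10⁶ mm⁴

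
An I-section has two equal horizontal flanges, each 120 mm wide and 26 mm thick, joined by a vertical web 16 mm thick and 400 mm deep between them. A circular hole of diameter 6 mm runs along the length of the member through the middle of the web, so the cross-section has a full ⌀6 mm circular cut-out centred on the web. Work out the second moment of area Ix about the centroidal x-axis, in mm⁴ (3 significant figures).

Ix ≈ 3.69 × 10⁸ mm⁴

Treat the section as a set of non-overlapping primitives; coordinates are from the bounding-box lower-left.
Bottom flange: 120 × 26, A = 3 120 mm², y = 13 mm, Ī = 175 760 mm⁴.
Web: 16 × 400, A = 6 400 mm², y = 226 mm, Ī = 85 333 333 mm⁴.
Top flange: 120 × 26, A = 3 120 mm², y = 439 mm, Ī = 175 760 mm⁴.
Hole (subtracted): ⌀6, A = 28.274 mm², y = 226 mm, Ī = 63.617 mm⁴.
By symmetry the centroid is at mid-height, ȳ = 226 mm.
Transfer each piece to the centroidal x-axis using Ī + A·d² with d = y − 226:
  bottom flange: d = -213 mm → contributes +141 727 040 mm⁴
  web: d = 0 mm → contributes +85 333 333 mm⁴
  top flange: d = 213 mm → contributes +141 727 040 mm⁴
  hole: d = 0 mm → contributes −63.617 mm⁴
Total I = 368 787 350 mm⁴.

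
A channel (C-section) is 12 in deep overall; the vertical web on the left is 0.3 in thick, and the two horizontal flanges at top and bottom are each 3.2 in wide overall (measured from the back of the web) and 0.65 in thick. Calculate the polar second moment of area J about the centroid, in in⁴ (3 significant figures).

J ≈ 172 in⁴

Decompose the section into non-overlapping parts with the origin at the bottom-left of its bounding rectangle.
Web: 0.3 × 12, A = 3.6 in², y = 6 in, Ī = 43.2 in⁴.
Top flange (beyond web): 2.9 × 0.65, A = 1.885 in², y = 11.675 in, Ī = 0.066368 in⁴.
Bottom flange (beyond web): 2.9 × 0.65, A = 1.885 in², y = 0.325 in, Ī = 0.066368 in⁴.
By symmetry the centroid is at mid-height, ȳ = 6 in.
Transfer each piece to the centroidal x-axis using Ī + A·d² with d = y − 6:
  web: d = 0 in → contributes +43.2 in⁴
  top flange (beyond web): d = 5.675 in → contributes +60.774 in⁴
  bottom flange (beyond web): d = -5.675 in → contributes +60.774 in⁴
Total I = 164.75 in⁴.
For the y-axis: x̄ = 0.96845 in.
Repeating about the centroidal y-axis gives I_y = 7.3834 in⁴.
Polar second moment: J = I_x + I_y = 172.13 in⁴.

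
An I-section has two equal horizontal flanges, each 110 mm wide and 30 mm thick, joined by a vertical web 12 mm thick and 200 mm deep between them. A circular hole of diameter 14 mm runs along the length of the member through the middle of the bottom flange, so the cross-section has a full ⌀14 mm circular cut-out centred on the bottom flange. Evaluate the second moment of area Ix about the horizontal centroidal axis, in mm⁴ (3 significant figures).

Ix ≈ 9.37 × 10⁷ mm⁴

Decompose the section into non-overlapping parts with the origin at the bottom-left of its bounding rectangle.
Bottom flange: 110 × 30, A = 3 300 mm², y = 15 mm, Ī = 247 500 mm⁴.
Web: 12 × 200, A = 2 400 mm², y = 130 mm, Ī = 8 000 000 mm⁴.
Top flange: 110 × 30, A = 3 300 mm², y = 245 mm, Ī = 247 500 mm⁴.
Hole (subtracted): ⌀14, A = 153.94 mm², y = 15 mm, Ī = 1885.7 mm⁴.
Centroid: ȳ = ΣA·y / ΣA = 132 mm.
Transfer each piece to the horizontal centroidal axis using Ī + A·d² with d = y − 132:
  bottom flange: d = -117 mm → contributes +45 422 138 mm⁴
  web: d = -2.0012 mm → contributes +8 009 612 mm⁴
  top flange: d = 113 mm → contributes +42 384 294 mm⁴
  hole: d = -117 mm → contributes −2 109 187 mm⁴
Total I = 93 706 856 mm⁴.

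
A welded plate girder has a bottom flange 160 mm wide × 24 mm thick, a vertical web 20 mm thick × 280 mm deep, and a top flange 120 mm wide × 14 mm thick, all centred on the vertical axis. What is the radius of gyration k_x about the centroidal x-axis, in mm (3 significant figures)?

k_x ≈ 117 mm

Break the section into simple shapes (no overlaps), measuring from the bottom-left corner of the bounding box.
Bottom plate: 160 × 24, A = 3 840 mm², y = 12 mm, Ī = 184 320 mm⁴.
Web plate: 20 × 280, A = 5 600 mm², y = 164 mm, Ī = 36 586 667 mm⁴.
Top plate: 120 × 14, A = 1 680 mm², y = 311 mm, Ī = 27 440 mm⁴.
Centroid: ȳ = ΣA·y / ΣA = 133.72 mm.
Transfer each piece to the centroidal x-axis using Ī + A·d² with d = y − 133.72:
  bottom plate: d = -121.72 mm → contributes +57 076 294 mm⁴
  web plate: d = 30.281 mm → contributes +41 721 381 mm⁴
  top plate: d = 177.28 mm → contributes +52 827 156 mm⁴
Total I = 151 624 831 mm⁴.
Radius of gyration: k = √(I/A) = √(151 624 831 / 11 120) = 116.77 mm.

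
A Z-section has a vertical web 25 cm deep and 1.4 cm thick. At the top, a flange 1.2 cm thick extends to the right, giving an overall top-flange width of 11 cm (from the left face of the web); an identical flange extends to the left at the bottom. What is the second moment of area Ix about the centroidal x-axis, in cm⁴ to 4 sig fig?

Decompose the section into non-overlapping parts with the origin at the bottom-left of its bounding rectangle.
Web: 1.4 × 25, A = 35 cm², y = 12.5 cm, Ī = 1822.92 cm⁴.
Top flange (beyond web): 9.6 × 1.2, A = 11.52 cm², y = 24.4 cm, Ī = 1.3824 cm⁴.
Bottom flange (beyond web): 9.6 × 1.2, A = 11.52 cm², y = 0.6 cm, Ī = 1.3824 cm⁴.
Centroid: ȳ = ΣA·y / ΣA = 12.5 cm.
Transfer each piece to the centroidal x-axis using Ī + A·d² with d = y − 12.5:
  web: d = 0 cm → contributes +1822.92 cm⁴
  top flange (beyond web): d = 11.9 cm → contributes +1632.73 cm⁴
  bottom flange (beyond web): d = -11.9 cm → contributes +1632.73 cm⁴
Total I = 5088.38 cm⁴.

Ix ≈ 5088 cm⁴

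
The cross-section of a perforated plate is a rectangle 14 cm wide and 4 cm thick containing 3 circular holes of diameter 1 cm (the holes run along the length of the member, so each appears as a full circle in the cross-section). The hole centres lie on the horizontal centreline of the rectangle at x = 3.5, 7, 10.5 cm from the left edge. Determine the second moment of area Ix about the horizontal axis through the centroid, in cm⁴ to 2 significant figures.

Treat the section as a set of non-overlapping primitives; coordinates are from the bounding-box lower-left.
Plate: 14 × 4, A = 56 cm², y = 2 cm, Ī = 74.67 cm⁴.
Hole 1 (subtracted): ⌀1, A = 0.7854 cm², y = 2 cm, Ī = 0.04909 cm⁴.
Hole 2 (subtracted): ⌀1, A = 0.7854 cm², y = 2 cm, Ī = 0.04909 cm⁴.
Hole 3 (subtracted): ⌀1, A = 0.7854 cm², y = 2 cm, Ī = 0.04909 cm⁴.
By symmetry the centroid is at mid-height, ȳ = 2 cm.
All pieces are centred on the horizontal axis through the centroid, so I = ΣĪ (holes subtracted) = 74.52 cm⁴.

Ix ≈ 75 cm⁴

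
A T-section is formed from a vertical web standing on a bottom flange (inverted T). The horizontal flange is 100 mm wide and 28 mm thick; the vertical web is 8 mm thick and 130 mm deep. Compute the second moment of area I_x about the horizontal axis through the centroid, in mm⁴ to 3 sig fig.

Treat the section as a set of non-overlapping primitives; coordinates are from the bounding-box lower-left.
Flange: 100 × 28, A = 2 800 mm², y = 14 mm, Ī = 182 933 mm⁴.
Web: 8 × 130, A = 1 040 mm², y = 93 mm, Ī = 1 464 667 mm⁴.
Centroid: ȳ = ΣA·y / ΣA = 35.396 mm.
Transfer each piece to the horizontal axis through the centroid using Ī + A·d² with d = y − 35.396:
  flange: d = -21.396 mm → contributes +1 464 722 mm⁴
  web: d = 57.604 mm → contributes +4 915 636 mm⁴
Total I = 6 380 358 mm⁴.

I_x ≈ 6.38 × 10⁶ mm⁴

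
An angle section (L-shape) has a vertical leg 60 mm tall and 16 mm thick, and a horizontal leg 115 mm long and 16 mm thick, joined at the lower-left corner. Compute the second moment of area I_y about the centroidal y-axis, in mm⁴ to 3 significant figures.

Decompose the section into non-overlapping parts with the origin at the bottom-left of its bounding rectangle.
Vertical leg: 16 × 60, A = 960 mm², x = 8 mm, Ī = 20 480 mm⁴.
Horizontal leg (remainder): 99 × 16, A = 1 584 mm², x = 65.5 mm, Ī = 1 293 732 mm⁴.
Centroid: x̄ = ΣA·x / ΣA = 43.802 mm.
Transfer each piece to the centroidal y-axis using Ī + A·d² with d = x − 43.802:
  vertical leg: d = -35.802 mm → contributes +1 250 984 mm⁴
  horizontal leg (remainder): d = 21.698 mm → contributes +2 039 492 mm⁴
Total I = 3 290 476 mm⁴.

I_y ≈ 3.29 × 10⁶ mm⁴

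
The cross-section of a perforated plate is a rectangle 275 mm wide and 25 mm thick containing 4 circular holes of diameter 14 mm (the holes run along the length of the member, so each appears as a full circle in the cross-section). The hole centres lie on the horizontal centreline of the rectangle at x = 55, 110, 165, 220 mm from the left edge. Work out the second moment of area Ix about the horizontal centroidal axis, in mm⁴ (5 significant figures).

Ix ≈ 3.5053 × 10⁵ mm⁴

Treat the section as a set of non-overlapping primitives; coordinates are from the bounding-box lower-left.
Plate: 275 × 25, A = 6 875 mm², y = 12.5 mm, Ī = 358072.9 mm⁴.
Hole 1 (subtracted): ⌀14, A = 153.938 mm², y = 12.5 mm, Ī = 1885.741 mm⁴.
Hole 2 (subtracted): ⌀14, A = 153.938 mm², y = 12.5 mm, Ī = 1885.741 mm⁴.
Hole 3 (subtracted): ⌀14, A = 153.938 mm², y = 12.5 mm, Ī = 1885.741 mm⁴.
Hole 4 (subtracted): ⌀14, A = 153.938 mm², y = 12.5 mm, Ī = 1885.741 mm⁴.
By symmetry the centroid is at mid-height, ȳ = 12.5 mm.
All pieces are centred on the horizontal centroidal axis, so I = ΣĪ (holes subtracted) = 350 530 mm⁴.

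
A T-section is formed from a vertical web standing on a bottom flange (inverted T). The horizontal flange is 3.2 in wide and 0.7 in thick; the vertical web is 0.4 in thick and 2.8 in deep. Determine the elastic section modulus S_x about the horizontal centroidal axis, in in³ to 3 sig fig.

S_x ≈ 1.21 in³

Split into non-overlapping primitives; take the origin at the lower-left of the bounding box.
Flange: 3.2 × 0.7, A = 2.24 in², y = 0.35 in, Ī = 0.091467 in⁴.
Web: 0.4 × 2.8, A = 1.12 in², y = 2.1 in, Ī = 0.73173 in⁴.
Centroid: ȳ = ΣA·y / ΣA = 0.93333 in.
Transfer each piece to the horizontal centroidal axis using Ī + A·d² with d = y − 0.93333:
  flange: d = -0.58333 in → contributes +0.85369 in⁴
  web: d = 1.1667 in → contributes +2.2562 in⁴
Total I = 3.1099 in⁴.
Extreme fibre distance c = 2.5667 in; S = I/c = 1.2116 in³.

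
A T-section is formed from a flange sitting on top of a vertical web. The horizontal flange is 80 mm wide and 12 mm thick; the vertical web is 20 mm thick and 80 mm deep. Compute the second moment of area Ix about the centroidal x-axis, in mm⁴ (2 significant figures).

Split into non-overlapping primitives; take the origin at the lower-left of the bounding box.
Flange: 80 × 12, A = 960 mm², y = 86 mm, Ī = 11 520 mm⁴.
Web: 20 × 80, A = 1 600 mm², y = 40 mm, Ī = 853 333 mm⁴.
Centroid: ȳ = ΣA·y / ΣA = 57.25 mm.
Transfer each piece to the centroidal x-axis using Ī + A·d² with d = y − 57.25:
  flange: d = 28.75 mm → contributes +805 020 mm⁴
  web: d = -17.25 mm → contributes +1 329 433 mm⁴
Total I = 2 134 453 mm⁴.

Ix ≈ 2.1 × 10⁶ mm⁴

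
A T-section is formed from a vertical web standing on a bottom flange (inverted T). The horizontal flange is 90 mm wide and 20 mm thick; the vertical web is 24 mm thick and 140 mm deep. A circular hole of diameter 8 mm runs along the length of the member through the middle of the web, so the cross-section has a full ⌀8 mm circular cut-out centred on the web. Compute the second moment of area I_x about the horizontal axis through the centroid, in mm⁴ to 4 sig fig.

I_x ≈ 1.301 × 10⁷ mm⁴

Decompose the section into non-overlapping parts with the origin at the bottom-left of its bounding rectangle.
Flange: 90 × 20, A = 1 800 mm², y = 10 mm, Ī = 60 000 mm⁴.
Web: 24 × 140, A = 3 360 mm², y = 90 mm, Ī = 5 488 000 mm⁴.
Hole (subtracted): ⌀8, A = 50.2655 mm², y = 90 mm, Ī = 201.062 mm⁴.
Centroid: ȳ = ΣA·y / ΣA = 61.8185 mm.
Transfer each piece to the horizontal axis through the centroid using Ī + A·d² with d = y − 61.8185:
  flange: d = -51.8185 mm → contributes +4 893 282 mm⁴
  web: d = 28.1815 mm → contributes +8 156 502 mm⁴
  hole: d = 28.1815 mm → contributes −40121.8 mm⁴
Total I = 13 009 662 mm⁴.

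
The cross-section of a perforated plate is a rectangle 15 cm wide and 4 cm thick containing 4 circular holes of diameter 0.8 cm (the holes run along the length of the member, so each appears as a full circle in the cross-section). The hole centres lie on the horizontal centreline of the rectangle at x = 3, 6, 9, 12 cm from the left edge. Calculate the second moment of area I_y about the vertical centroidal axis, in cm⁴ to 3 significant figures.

I_y ≈ 1100 cm⁴

Split into non-overlapping primitives; take the origin at the lower-left of the bounding box.
Plate: 15 × 4, A = 60 cm², x = 7.5 cm, Ī = 1 125 cm⁴.
Hole 1 (subtracted): ⌀0.8, A = 0.50265 cm², x = 3 cm, Ī = 0.020106 cm⁴.
Hole 2 (subtracted): ⌀0.8, A = 0.50265 cm², x = 6 cm, Ī = 0.020106 cm⁴.
Hole 3 (subtracted): ⌀0.8, A = 0.50265 cm², x = 9 cm, Ī = 0.020106 cm⁴.
Hole 4 (subtracted): ⌀0.8, A = 0.50265 cm², x = 12 cm, Ī = 0.020106 cm⁴.
By symmetry the centroid is at mid-width, x̄ = 7.5 cm.
Transfer each piece to the vertical centroidal axis using Ī + A·d² with d = x − 7.5:
  plate: d = 0 cm → contributes +1 125 cm⁴
  hole 1: d = -4.5 cm → contributes −10.199 cm⁴
  hole 2: d = -1.5 cm → contributes −1.1511 cm⁴
  hole 3: d = 1.5 cm → contributes −1.1511 cm⁴
  hole 4: d = 4.5 cm → contributes −10.199 cm⁴
Total I = 1102.3 cm⁴.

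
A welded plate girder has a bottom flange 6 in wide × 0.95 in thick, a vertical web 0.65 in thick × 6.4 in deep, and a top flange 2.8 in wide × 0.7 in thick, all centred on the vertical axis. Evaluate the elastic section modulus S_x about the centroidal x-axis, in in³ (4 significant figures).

S_x ≈ 19.64 in³

Decompose the section into non-overlapping parts with the origin at the bottom-left of its bounding rectangle.
Bottom plate: 6 × 0.95, A = 5.7 in², y = 0.475 in, Ī = 0.428688 in⁴.
Web plate: 0.65 × 6.4, A = 4.16 in², y = 4.15 in, Ī = 14.1995 in⁴.
Top plate: 2.8 × 0.7, A = 1.96 in², y = 7.7 in, Ī = 0.0800333 in⁴.
Centroid: ȳ = ΣA·y / ΣA = 2.96646 in.
Transfer each piece to the centroidal x-axis using Ī + A·d² with d = y − 2.96646:
  bottom plate: d = -2.49146 in → contributes +35.8106 in⁴
  web plate: d = 1.18354 in → contributes +20.0267 in⁴
  top plate: d = 4.73354 in → contributes +43.9967 in⁴
Total I = 99.8339 in⁴.
Extreme fibre distance c = 5.08354 in; S = I/c = 19.6386 in³.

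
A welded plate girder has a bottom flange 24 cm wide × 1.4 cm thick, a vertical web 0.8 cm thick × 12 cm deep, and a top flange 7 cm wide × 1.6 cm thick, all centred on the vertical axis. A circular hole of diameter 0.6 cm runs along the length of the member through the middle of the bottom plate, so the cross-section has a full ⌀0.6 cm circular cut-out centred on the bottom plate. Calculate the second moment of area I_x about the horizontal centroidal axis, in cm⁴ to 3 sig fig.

I_x ≈ 1740 cm⁴

Split into non-overlapping primitives; take the origin at the lower-left of the bounding box.
Bottom plate: 24 × 1.4, A = 33.6 cm², y = 0.7 cm, Ī = 5.488 cm⁴.
Web plate: 0.8 × 12, A = 9.6 cm², y = 7.4 cm, Ī = 115.2 cm⁴.
Top plate: 7 × 1.6, A = 11.2 cm², y = 14.2 cm, Ī = 2.3893 cm⁴.
Hole (subtracted): ⌀0.6, A = 0.28274 cm², y = 0.7 cm, Ī = 0.0063617 cm⁴.
Centroid: ȳ = ΣA·y / ΣA = 4.6825 cm.
Transfer each piece to the horizontal centroidal axis using Ī + A·d² with d = y − 4.6825:
  bottom plate: d = -3.9825 cm → contributes +538.38 cm⁴
  web plate: d = 2.7175 cm → contributes +186.1 cm⁴
  top plate: d = 9.5175 cm → contributes +1016.9 cm⁴
  hole: d = -3.9825 cm → contributes −4.4907 cm⁴
Total I = 1736.9 cm⁴.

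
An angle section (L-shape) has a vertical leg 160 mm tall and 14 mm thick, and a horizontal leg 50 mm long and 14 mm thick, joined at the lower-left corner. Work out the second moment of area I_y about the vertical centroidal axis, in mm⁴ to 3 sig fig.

I_y ≈ 3.48 × 10⁵ mm⁴

Decompose the section into non-overlapping parts with the origin at the bottom-left of its bounding rectangle.
Vertical leg: 14 × 160, A = 2 240 mm², x = 7 mm, Ī = 36 587 mm⁴.
Horizontal leg (remainder): 36 × 14, A = 504 mm², x = 32 mm, Ī = 54 432 mm⁴.
Centroid: x̄ = ΣA·x / ΣA = 11.592 mm.
Transfer each piece to the vertical centroidal axis using Ī + A·d² with d = x − 11.592:
  vertical leg: d = -4.5918 mm → contributes +83 817 mm⁴
  horizontal leg (remainder): d = 20.408 mm → contributes +264 345 mm⁴
Total I = 348 162 mm⁴.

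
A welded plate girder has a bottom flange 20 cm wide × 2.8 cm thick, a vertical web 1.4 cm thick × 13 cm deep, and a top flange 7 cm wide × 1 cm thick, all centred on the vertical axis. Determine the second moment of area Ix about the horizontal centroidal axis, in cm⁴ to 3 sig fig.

Treat the section as a set of non-overlapping primitives; coordinates are from the bounding-box lower-left.
Bottom plate: 20 × 2.8, A = 56 cm², y = 1.4 cm, Ī = 36.587 cm⁴.
Web plate: 1.4 × 13, A = 18.2 cm², y = 9.3 cm, Ī = 256.32 cm⁴.
Top plate: 7 × 1, A = 7 cm², y = 16.3 cm, Ī = 0.58333 cm⁴.
Centroid: ȳ = ΣA·y / ΣA = 4.4552 cm.
Transfer each piece to the horizontal centroidal axis using Ī + A·d² with d = y − 4.4552:
  bottom plate: d = -3.0552 cm → contributes +559.3 cm⁴
  web plate: d = 4.8448 cm → contributes +683.51 cm⁴
  top plate: d = 11.845 cm → contributes +982.68 cm⁴
Total I = 2225.5 cm⁴.

Ix ≈ 2230 cm⁴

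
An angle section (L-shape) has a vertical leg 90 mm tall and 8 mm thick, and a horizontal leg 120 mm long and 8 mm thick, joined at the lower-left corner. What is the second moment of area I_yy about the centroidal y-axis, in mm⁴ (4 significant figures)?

I_yy ≈ 2.378 × 10⁶ mm⁴

Decompose the section into non-overlapping parts with the origin at the bottom-left of its bounding rectangle.
Vertical leg: 8 × 90, A = 720 mm², x = 4 mm, Ī = 3 840 mm⁴.
Horizontal leg (remainder): 112 × 8, A = 896 mm², x = 64 mm, Ī = 936 619 mm⁴.
Centroid: x̄ = ΣA·x / ΣA = 37.2673 mm.
Transfer each piece to the centroidal y-axis using Ī + A·d² with d = x − 37.2673:
  vertical leg: d = -33.2673 mm → contributes +800 675 mm⁴
  horizontal leg (remainder): d = 26.7327 mm → contributes +1 576 932 mm⁴
Total I = 2 377 607 mm⁴.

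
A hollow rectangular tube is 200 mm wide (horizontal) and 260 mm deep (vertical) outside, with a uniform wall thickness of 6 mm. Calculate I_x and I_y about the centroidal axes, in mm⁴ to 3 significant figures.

Treat the section as a set of non-overlapping primitives; coordinates are from the bounding-box lower-left.
Outer rectangle: 200 × 260, A = 52 000 mm², y = 130 mm, Ī = 292 933 333 mm⁴.
Inner void (subtracted): 188 × 248, A = 46 624 mm², y = 130 mm, Ī = 238 963 541 mm⁴.
By symmetry the centroid is at mid-height, ȳ = 130 mm.
All pieces are centred on the centroidal x-axis, so I = ΣĪ (holes subtracted) = 53 969 792 mm⁴.
Repeating about the centroidal y-axis gives I_y = 36 010 112 mm⁴.

I_x ≈ 5.40 × 10⁷ mm⁴, I_y ≈ 3.60 × 10⁷ mm⁴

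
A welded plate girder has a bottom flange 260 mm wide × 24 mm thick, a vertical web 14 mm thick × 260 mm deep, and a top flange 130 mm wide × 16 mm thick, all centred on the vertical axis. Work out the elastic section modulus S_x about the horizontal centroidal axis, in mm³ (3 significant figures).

Treat the section as a set of non-overlapping primitives; coordinates are from the bounding-box lower-left.
Bottom plate: 260 × 24, A = 6 240 mm², y = 12 mm, Ī = 299 520 mm⁴.
Web plate: 14 × 260, A = 3 640 mm², y = 154 mm, Ī = 20 505 333 mm⁴.
Top plate: 130 × 16, A = 2 080 mm², y = 292 mm, Ī = 44 373 mm⁴.
Centroid: ȳ = ΣA·y / ΣA = 103.91 mm.
Transfer each piece to the horizontal centroidal axis using Ī + A·d² with d = y − 103.91:
  bottom plate: d = -91.913 mm → contributes +53 015 087 mm⁴
  web plate: d = 50.087 mm → contributes +29 637 013 mm⁴
  top plate: d = 188.09 mm → contributes +73 627 916 mm⁴
Total I = 156 280 016 mm⁴.
Extreme fibre distance c = 196.09 mm; S = I/c = 796 993 mm³.

S_x ≈ 7.97 × 10⁵ mm³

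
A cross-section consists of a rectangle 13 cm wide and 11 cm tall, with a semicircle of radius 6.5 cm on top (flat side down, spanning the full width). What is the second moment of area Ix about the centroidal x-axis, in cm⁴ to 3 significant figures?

Treat the section as a set of non-overlapping primitives; coordinates are from the bounding-box lower-left.
Rectangular body: 13 × 11, A = 143 cm², y = 5.5 cm, Ī = 1441.9 cm⁴.
Semicircular cap: semicircle r = 6.5, A = 66.366 cm², y = 13.759 cm, Ī = 195.92 cm⁴.
Centroid: ȳ = ΣA·y / ΣA = 8.1179 cm.
Transfer each piece to the centroidal x-axis using Ī + A·d² with d = y − 8.1179:
  rectangular body: d = -2.6179 cm → contributes +2421.9 cm⁴
  semicircular cap: d = 5.6408 cm → contributes +2307.6 cm⁴
Total I = 4729.5 cm⁴.

Ix ≈ 4730 cm⁴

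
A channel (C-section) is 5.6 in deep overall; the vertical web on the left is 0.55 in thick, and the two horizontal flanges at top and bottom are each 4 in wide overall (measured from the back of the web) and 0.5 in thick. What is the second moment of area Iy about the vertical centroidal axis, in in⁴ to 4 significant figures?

Break the section into simple shapes (no overlaps), measuring from the bottom-left corner of the bounding box.
Web: 0.55 × 5.6, A = 3.08 in², x = 0.275 in, Ī = 0.0776417 in⁴.
Top flange (beyond web): 3.45 × 0.5, A = 1.725 in², x = 2.275 in, Ī = 1.71098 in⁴.
Bottom flange (beyond web): 3.45 × 0.5, A = 1.725 in², x = 2.275 in, Ī = 1.71098 in⁴.
Centroid: x̄ = ΣA·x / ΣA = 1.33166 in.
Transfer each piece to the vertical centroidal axis using Ī + A·d² with d = x − 1.33166:
  web: d = -1.05666 in → contributes +3.51657 in⁴
  top flange (beyond web): d = 0.943338 in → contributes +3.24604 in⁴
  bottom flange (beyond web): d = 0.943338 in → contributes +3.24604 in⁴
Total I = 10.0086 in⁴.

Iy ≈ 10.01 in⁴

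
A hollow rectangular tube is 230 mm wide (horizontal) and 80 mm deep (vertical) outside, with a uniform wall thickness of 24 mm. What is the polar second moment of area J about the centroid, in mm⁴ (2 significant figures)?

J ≈ 7.4 × 10⁷ mm⁴

Split into non-overlapping primitives; take the origin at the lower-left of the bounding box.
Outer rectangle: 230 × 80, A = 18 400 mm², y = 40 mm, Ī = 9 813 333 mm⁴.
Inner void (subtracted): 182 × 32, A = 5 824 mm², y = 40 mm, Ī = 496 981 mm⁴.
By symmetry the centroid is at mid-height, ȳ = 40 mm.
All pieces are centred on the centroidal x-axis, so I = ΣĪ (holes subtracted) = 9 316 352 mm⁴.
Repeating about the centroidal y-axis gives I_y = 65 037 152 mm⁴.
Polar second moment: J = I_x + I_y = 74 353 504 mm⁴.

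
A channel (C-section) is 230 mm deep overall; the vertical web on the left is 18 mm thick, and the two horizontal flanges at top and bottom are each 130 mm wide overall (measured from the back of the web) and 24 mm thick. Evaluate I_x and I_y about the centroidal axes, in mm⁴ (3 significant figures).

I_x ≈ 7.55 × 10⁷ mm⁴, I_y ≈ 1.56 × 10⁷ mm⁴

Split into non-overlapping primitives; take the origin at the lower-left of the bounding box.
Web: 18 × 230, A = 4 140 mm², y = 115 mm, Ī = 18 250 500 mm⁴.
Top flange (beyond web): 112 × 24, A = 2 688 mm², y = 218 mm, Ī = 129 024 mm⁴.
Bottom flange (beyond web): 112 × 24, A = 2 688 mm², y = 12 mm, Ī = 129 024 mm⁴.
By symmetry the centroid is at mid-height, ȳ = 115 mm.
Transfer each piece to the centroidal x-axis using Ī + A·d² with d = y − 115:
  web: d = 0 mm → contributes +18 250 500 mm⁴
  top flange (beyond web): d = 103 mm → contributes +28 646 016 mm⁴
  bottom flange (beyond web): d = -103 mm → contributes +28 646 016 mm⁴
Total I = 75 542 532 mm⁴.
For the y-axis: x̄ = 45.721 mm.
Repeating about the centroidal y-axis gives I_y = 15 613 197 mm⁴.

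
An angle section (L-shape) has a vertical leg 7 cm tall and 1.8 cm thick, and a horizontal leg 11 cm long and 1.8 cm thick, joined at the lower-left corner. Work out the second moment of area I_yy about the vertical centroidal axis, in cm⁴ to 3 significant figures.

Decompose the section into non-overlapping parts with the origin at the bottom-left of its bounding rectangle.
Vertical leg: 1.8 × 7, A = 12.6 cm², x = 0.9 cm, Ī = 3.402 cm⁴.
Horizontal leg (remainder): 9.2 × 1.8, A = 16.56 cm², x = 6.4 cm, Ī = 116.8 cm⁴.
Centroid: x̄ = ΣA·x / ΣA = 4.0235 cm.
Transfer each piece to the vertical centroidal axis using Ī + A·d² with d = x − 4.0235:
  vertical leg: d = -3.1235 cm → contributes +126.33 cm⁴
  horizontal leg (remainder): d = 2.3765 cm → contributes +210.33 cm⁴
Total I = 336.66 cm⁴.

I_yy ≈ 337 cm⁴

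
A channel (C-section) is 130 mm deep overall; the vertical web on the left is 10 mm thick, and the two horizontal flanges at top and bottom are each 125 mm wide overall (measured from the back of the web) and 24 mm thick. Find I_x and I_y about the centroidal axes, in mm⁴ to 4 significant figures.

Break the section into simple shapes (no overlaps), measuring from the bottom-left corner of the bounding box.
Web: 10 × 130, A = 1 300 mm², y = 65 mm, Ī = 1 830 833 mm⁴.
Top flange (beyond web): 115 × 24, A = 2 760 mm², y = 118 mm, Ī = 132 480 mm⁴.
Bottom flange (beyond web): 115 × 24, A = 2 760 mm², y = 12 mm, Ī = 132 480 mm⁴.
By symmetry the centroid is at mid-height, ȳ = 65 mm.
Transfer each piece to the centroidal x-axis using Ī + A·d² with d = y − 65:
  web: d = 0 mm → contributes +1 830 833 mm⁴
  top flange (beyond web): d = 53 mm → contributes +7 885 320 mm⁴
  bottom flange (beyond web): d = -53 mm → contributes +7 885 320 mm⁴
Total I = 17 601 473 mm⁴.
For the y-axis: x̄ = 55.5865 mm.
Repeating about the centroidal y-axis gives I_y = 10 204 487 mm⁴.

I_x ≈ 1.760 × 10⁷ mm⁴, I_y ≈ 1.020 × 10⁷ mm⁴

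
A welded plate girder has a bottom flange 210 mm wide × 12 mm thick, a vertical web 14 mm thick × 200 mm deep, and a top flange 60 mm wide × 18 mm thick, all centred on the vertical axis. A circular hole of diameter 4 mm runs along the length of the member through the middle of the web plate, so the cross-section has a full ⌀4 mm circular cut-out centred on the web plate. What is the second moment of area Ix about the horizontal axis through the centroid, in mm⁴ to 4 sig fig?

Ix ≈ 4.704 × 10⁷ mm⁴

Decompose the section into non-overlapping parts with the origin at the bottom-left of its bounding rectangle.
Bottom plate: 210 × 12, A = 2 520 mm², y = 6 mm, Ī = 30 240 mm⁴.
Web plate: 14 × 200, A = 2 800 mm², y = 112 mm, Ī = 9 333 333 mm⁴.
Top plate: 60 × 18, A = 1 080 mm², y = 221 mm, Ī = 29 160 mm⁴.
Hole (subtracted): ⌀4, A = 12.5664 mm², y = 112 mm, Ī = 12.5664 mm⁴.
Centroid: ȳ = ΣA·y / ΣA = 88.6103 mm.
Transfer each piece to the horizontal axis through the centroid using Ī + A·d² with d = y − 88.6103:
  bottom plate: d = -82.6103 mm → contributes +17 227 894 mm⁴
  web plate: d = 23.3897 mm → contributes +10 865 149 mm⁴
  top plate: d = 132.39 mm → contributes +18 958 348 mm⁴
  hole: d = 23.3897 mm → contributes −6887.34 mm⁴
Total I = 47 044 503 mm⁴.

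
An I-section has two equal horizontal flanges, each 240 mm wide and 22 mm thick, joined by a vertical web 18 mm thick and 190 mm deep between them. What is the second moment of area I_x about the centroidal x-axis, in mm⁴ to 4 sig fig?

I_x ≈ 1.294 × 10⁸ mm⁴

Decompose the section into non-overlapping parts with the origin at the bottom-left of its bounding rectangle.
Bottom flange: 240 × 22, A = 5 280 mm², y = 11 mm, Ī = 212 960 mm⁴.
Web: 18 × 190, A = 3 420 mm², y = 117 mm, Ī = 10 288 500 mm⁴.
Top flange: 240 × 22, A = 5 280 mm², y = 223 mm, Ī = 212 960 mm⁴.
By symmetry the centroid is at mid-height, ȳ = 117 mm.
Transfer each piece to the centroidal x-axis using Ī + A·d² with d = y − 117:
  bottom flange: d = -106 mm → contributes +59 539 040 mm⁴
  web: d = 0 mm → contributes +10 288 500 mm⁴
  top flange: d = 106 mm → contributes +59 539 040 mm⁴
Total I = 129 366 580 mm⁴.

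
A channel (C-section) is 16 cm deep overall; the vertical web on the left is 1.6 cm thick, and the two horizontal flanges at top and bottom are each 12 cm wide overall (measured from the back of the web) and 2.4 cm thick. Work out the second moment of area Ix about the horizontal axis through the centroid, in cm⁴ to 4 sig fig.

Break the section into simple shapes (no overlaps), measuring from the bottom-left corner of the bounding box.
Web: 1.6 × 16, A = 25.6 cm², y = 8 cm, Ī = 546.133 cm⁴.
Top flange (beyond web): 10.4 × 2.4, A = 24.96 cm², y = 14.8 cm, Ī = 11.9808 cm⁴.
Bottom flange (beyond web): 10.4 × 2.4, A = 24.96 cm², y = 1.2 cm, Ī = 11.9808 cm⁴.
By symmetry the centroid is at mid-height, ȳ = 8 cm.
Transfer each piece to the horizontal axis through the centroid using Ī + A·d² with d = y − 8:
  web: d = 0 cm → contributes +546.133 cm⁴
  top flange (beyond web): d = 6.8 cm → contributes +1166.13 cm⁴
  bottom flange (beyond web): d = -6.8 cm → contributes +1166.13 cm⁴
Total I = 2878.4 cm⁴.

Ix ≈ 2878 cm⁴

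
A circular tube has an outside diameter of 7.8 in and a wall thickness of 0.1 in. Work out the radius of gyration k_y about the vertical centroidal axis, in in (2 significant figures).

Treat the section as a set of non-overlapping primitives; coordinates are from the bounding-box lower-left.
Outer circle: ⌀7.8, A = 47.78 in², x = 3.9 in, Ī = 181.7 in⁴.
Bore (subtracted): ⌀7.6, A = 45.36 in², x = 3.9 in, Ī = 163.8 in⁴.
By symmetry the centroid is at mid-width, x̄ = 3.9 in.
All pieces are centred on the vertical centroidal axis, so I = ΣĪ (holes subtracted) = 17.93 in⁴.
Radius of gyration: k = √(I/A) = √(17.93 / 2.419) = 2.723 in.

k_y ≈ 2.7 in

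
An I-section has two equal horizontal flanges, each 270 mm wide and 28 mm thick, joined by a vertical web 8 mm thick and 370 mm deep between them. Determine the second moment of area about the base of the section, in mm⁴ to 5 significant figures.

Split into non-overlapping primitives; take the origin at the lower-left of the bounding box.
Bottom flange: 270 × 28, A = 7 560 mm², y = 14 mm, Ī = 493 920 mm⁴.
Web: 8 × 370, A = 2 960 mm², y = 213 mm, Ī = 33 768 667 mm⁴.
Top flange: 270 × 28, A = 7 560 mm², y = 412 mm, Ī = 493 920 mm⁴.
Transfer each piece to the base of the section using Ī + A·d² with d = y − 0:
  bottom flange: d = 14 mm → contributes +1 975 680 mm⁴
  web: d = 213 mm → contributes +168 060 907 mm⁴
  top flange: d = 412 mm → contributes +1 283 758 560 mm⁴
Total I = 1 453 795 147 mm⁴.

I_base ≈ 1.4538 × 10⁹ mm⁴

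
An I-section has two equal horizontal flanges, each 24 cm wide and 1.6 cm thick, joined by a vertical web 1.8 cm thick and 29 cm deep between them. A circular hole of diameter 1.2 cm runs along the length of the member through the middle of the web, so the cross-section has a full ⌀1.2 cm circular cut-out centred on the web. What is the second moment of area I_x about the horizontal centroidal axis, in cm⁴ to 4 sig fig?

I_x ≈ 2.165 × 10⁴ cm⁴

Decompose the section into non-overlapping parts with the origin at the bottom-left of its bounding rectangle.
Bottom flange: 24 × 1.6, A = 38.4 cm², y = 0.8 cm, Ī = 8.192 cm⁴.
Web: 1.8 × 29, A = 52.2 cm², y = 16.1 cm, Ī = 3658.35 cm⁴.
Top flange: 24 × 1.6, A = 38.4 cm², y = 31.4 cm, Ī = 8.192 cm⁴.
Hole (subtracted): ⌀1.2, A = 1.13097 cm², y = 16.1 cm, Ī = 0.101788 cm⁴.
By symmetry the centroid is at mid-height, ȳ = 16.1 cm.
Transfer each piece to the horizontal centroidal axis using Ī + A·d² with d = y − 16.1:
  bottom flange: d = -15.3 cm → contributes +8997.25 cm⁴
  web: d = 0 cm → contributes +3658.35 cm⁴
  top flange: d = 15.3 cm → contributes +8997.25 cm⁴
  hole: d = 0 cm → contributes −0.101788 cm⁴
Total I = 21652.7 cm⁴.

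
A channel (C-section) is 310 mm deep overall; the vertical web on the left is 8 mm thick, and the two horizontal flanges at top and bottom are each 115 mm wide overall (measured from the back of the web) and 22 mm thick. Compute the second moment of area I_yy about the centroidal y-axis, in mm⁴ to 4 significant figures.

I_yy ≈ 9.876 × 10⁶ mm⁴

Treat the section as a set of non-overlapping primitives; coordinates are from the bounding-box lower-left.
Web: 8 × 310, A = 2 480 mm², x = 4 mm, Ī = 13226.7 mm⁴.
Top flange (beyond web): 107 × 22, A = 2 354 mm², x = 61.5 mm, Ī = 2 245 912 mm⁴.
Bottom flange (beyond web): 107 × 22, A = 2 354 mm², x = 61.5 mm, Ī = 2 245 912 mm⁴.
Centroid: x̄ = ΣA·x / ΣA = 41.6614 mm.
Transfer each piece to the centroidal y-axis using Ī + A·d² with d = x − 41.6614:
  web: d = -37.6614 mm → contributes +3 530 808 mm⁴
  top flange (beyond web): d = 19.8386 mm → contributes +3 172 378 mm⁴
  bottom flange (beyond web): d = 19.8386 mm → contributes +3 172 378 mm⁴
Total I = 9 875 564 mm⁴.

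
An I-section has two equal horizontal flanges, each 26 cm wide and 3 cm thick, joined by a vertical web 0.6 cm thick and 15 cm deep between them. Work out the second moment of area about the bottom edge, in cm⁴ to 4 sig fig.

I_base ≈ 3.111 × 10⁴ cm⁴

Decompose the section into non-overlapping parts with the origin at the bottom-left of its bounding rectangle.
Bottom flange: 26 × 3, A = 78 cm², y = 1.5 cm, Ī = 58.5 cm⁴.
Web: 0.6 × 15, A = 9 cm², y = 10.5 cm, Ī = 168.75 cm⁴.
Top flange: 26 × 3, A = 78 cm², y = 19.5 cm, Ī = 58.5 cm⁴.
Transfer each piece to the bottom edge using Ī + A·d² with d = y − 0:
  bottom flange: d = 1.5 cm → contributes +234 cm⁴
  web: d = 10.5 cm → contributes +1 161 cm⁴
  top flange: d = 19.5 cm → contributes +29 718 cm⁴
Total I = 31 113 cm⁴.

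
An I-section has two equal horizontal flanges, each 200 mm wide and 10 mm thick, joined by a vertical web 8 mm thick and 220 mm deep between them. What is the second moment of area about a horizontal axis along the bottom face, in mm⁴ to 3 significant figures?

I_base ≈ 1.43 × 10⁸ mm⁴

Split into non-overlapping primitives; take the origin at the lower-left of the bounding box.
Bottom flange: 200 × 10, A = 2 000 mm², y = 5 mm, Ī = 16 667 mm⁴.
Web: 8 × 220, A = 1 760 mm², y = 120 mm, Ī = 7 098 667 mm⁴.
Top flange: 200 × 10, A = 2 000 mm², y = 235 mm, Ī = 16 667 mm⁴.
Transfer each piece to a horizontal axis along the bottom face using Ī + A·d² with d = y − 0:
  bottom flange: d = 5 mm → contributes +66 667 mm⁴
  web: d = 120 mm → contributes +32 442 667 mm⁴
  top flange: d = 235 mm → contributes +110 466 667 mm⁴
Total I = 142 976 000 mm⁴.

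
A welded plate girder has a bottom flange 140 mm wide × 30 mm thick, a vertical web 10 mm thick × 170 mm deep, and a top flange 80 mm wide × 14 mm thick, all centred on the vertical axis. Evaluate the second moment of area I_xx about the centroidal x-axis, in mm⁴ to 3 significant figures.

Decompose the section into non-overlapping parts with the origin at the bottom-left of its bounding rectangle.
Bottom plate: 140 × 30, A = 4 200 mm², y = 15 mm, Ī = 315 000 mm⁴.
Web plate: 10 × 170, A = 1 700 mm², y = 115 mm, Ī = 4 094 167 mm⁴.
Top plate: 80 × 14, A = 1 120 mm², y = 207 mm, Ī = 18 293 mm⁴.
Centroid: ȳ = ΣA·y / ΣA = 69.849 mm.
Transfer each piece to the centroidal x-axis using Ī + A·d² with d = y − 69.849:
  bottom plate: d = -54.849 mm → contributes +12 950 335 mm⁴
  web plate: d = 45.151 mm → contributes +7 559 808 mm⁴
  top plate: d = 137.15 mm → contributes +21 085 937 mm⁴
Total I = 41 596 080 mm⁴.

I_xx ≈ 4.16 × 10⁷ mm⁴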